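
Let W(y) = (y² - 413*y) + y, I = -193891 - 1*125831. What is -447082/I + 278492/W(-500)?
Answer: 4068186267/2024906000 ≈ 2.0091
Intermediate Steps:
I = -319722 (I = -193891 - 125831 = -319722)
W(y) = y² - 412*y
-447082/I + 278492/W(-500) = -447082/(-319722) + 278492/((-500*(-412 - 500))) = -447082*(-1/319722) + 278492/((-500*(-912))) = 223541/159861 + 278492/456000 = 223541/159861 + 278492*(1/456000) = 223541/159861 + 69623/114000 = 4068186267/2024906000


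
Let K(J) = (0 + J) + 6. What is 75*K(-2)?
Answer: 300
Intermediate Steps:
K(J) = 6 + J (K(J) = J + 6 = 6 + J)
75*K(-2) = 75*(6 - 2) = 75*4 = 300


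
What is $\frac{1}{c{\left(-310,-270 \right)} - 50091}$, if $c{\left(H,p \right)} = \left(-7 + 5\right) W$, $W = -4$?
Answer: $- \frac{1}{50083} \approx -1.9967 \cdot 10^{-5}$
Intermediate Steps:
$c{\left(H,p \right)} = 8$ ($c{\left(H,p \right)} = \left(-7 + 5\right) \left(-4\right) = \left(-2\right) \left(-4\right) = 8$)
$\frac{1}{c{\left(-310,-270 \right)} - 50091} = \frac{1}{8 - 50091} = \frac{1}{-50083} = - \frac{1}{50083}$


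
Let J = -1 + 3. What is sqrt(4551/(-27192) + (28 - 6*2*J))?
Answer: sqrt(78718574)/4532 ≈ 1.9577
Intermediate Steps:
J = 2
sqrt(4551/(-27192) + (28 - 6*2*J)) = sqrt(4551/(-27192) + (28 - 6*2*2)) = sqrt(4551*(-1/27192) + (28 - 24)) = sqrt(-1517/9064 + (28 - 6*4)) = sqrt(-1517/9064 + (28 - 24)) = sqrt(-1517/9064 + 4) = sqrt(34739/9064) = sqrt(78718574)/4532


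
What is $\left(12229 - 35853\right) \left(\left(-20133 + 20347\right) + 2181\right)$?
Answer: $-56579480$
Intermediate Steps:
$\left(12229 - 35853\right) \left(\left(-20133 + 20347\right) + 2181\right) = - 23624 \left(214 + 2181\right) = \left(-23624\right) 2395 = -56579480$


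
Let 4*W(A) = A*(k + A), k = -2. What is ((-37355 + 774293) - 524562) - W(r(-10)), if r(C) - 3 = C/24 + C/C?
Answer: 122327759/576 ≈ 2.1237e+5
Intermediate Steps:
r(C) = 4 + C/24 (r(C) = 3 + (C/24 + C/C) = 3 + (C*(1/24) + 1) = 3 + (C/24 + 1) = 3 + (1 + C/24) = 4 + C/24)
W(A) = A*(-2 + A)/4 (W(A) = (A*(-2 + A))/4 = A*(-2 + A)/4)
((-37355 + 774293) - 524562) - W(r(-10)) = ((-37355 + 774293) - 524562) - (4 + (1/24)*(-10))*(-2 + (4 + (1/24)*(-10)))/4 = (736938 - 524562) - (4 - 5/12)*(-2 + (4 - 5/12))/4 = 212376 - 43*(-2 + 43/12)/(4*12) = 212376 - 43*19/(4*12*12) = 212376 - 1*817/576 = 212376 - 817/576 = 122327759/576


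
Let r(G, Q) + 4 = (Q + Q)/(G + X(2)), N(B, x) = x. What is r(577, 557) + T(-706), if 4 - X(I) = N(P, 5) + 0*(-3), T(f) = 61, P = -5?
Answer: 16973/288 ≈ 58.934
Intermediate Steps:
X(I) = -1 (X(I) = 4 - (5 + 0*(-3)) = 4 - (5 + 0) = 4 - 1*5 = 4 - 5 = -1)
r(G, Q) = -4 + 2*Q/(-1 + G) (r(G, Q) = -4 + (Q + Q)/(G - 1) = -4 + (2*Q)/(-1 + G) = -4 + 2*Q/(-1 + G))
r(577, 557) + T(-706) = 2*(2 + 557 - 2*577)/(-1 + 577) + 61 = 2*(2 + 557 - 1154)/576 + 61 = 2*(1/576)*(-595) + 61 = -595/288 + 61 = 16973/288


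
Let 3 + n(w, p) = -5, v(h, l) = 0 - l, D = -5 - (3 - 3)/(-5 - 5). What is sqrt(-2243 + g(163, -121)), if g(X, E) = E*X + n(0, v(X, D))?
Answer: I*sqrt(21974) ≈ 148.24*I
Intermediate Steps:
D = -5 (D = -5 - 0/(-10) = -5 - 0*(-1)/10 = -5 - 1*0 = -5 + 0 = -5)
v(h, l) = -l
n(w, p) = -8 (n(w, p) = -3 - 5 = -8)
g(X, E) = -8 + E*X (g(X, E) = E*X - 8 = -8 + E*X)
sqrt(-2243 + g(163, -121)) = sqrt(-2243 + (-8 - 121*163)) = sqrt(-2243 + (-8 - 19723)) = sqrt(-2243 - 19731) = sqrt(-21974) = I*sqrt(21974)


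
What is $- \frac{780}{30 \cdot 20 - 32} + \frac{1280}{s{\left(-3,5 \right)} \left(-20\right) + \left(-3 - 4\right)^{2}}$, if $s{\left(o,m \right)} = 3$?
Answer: $- \frac{183905}{1562} \approx -117.74$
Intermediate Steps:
$- \frac{780}{30 \cdot 20 - 32} + \frac{1280}{s{\left(-3,5 \right)} \left(-20\right) + \left(-3 - 4\right)^{2}} = - \frac{780}{30 \cdot 20 - 32} + \frac{1280}{3 \left(-20\right) + \left(-3 - 4\right)^{2}} = - \frac{780}{600 - 32} + \frac{1280}{-60 + \left(-7\right)^{2}} = - \frac{780}{568} + \frac{1280}{-60 + 49} = \left(-780\right) \frac{1}{568} + \frac{1280}{-11} = - \frac{195}{142} + 1280 \left(- \frac{1}{11}\right) = - \frac{195}{142} - \frac{1280}{11} = - \frac{183905}{1562}$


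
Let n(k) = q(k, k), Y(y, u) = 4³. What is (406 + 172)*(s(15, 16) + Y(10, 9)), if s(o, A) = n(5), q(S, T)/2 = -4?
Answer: 32368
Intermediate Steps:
Y(y, u) = 64
q(S, T) = -8 (q(S, T) = 2*(-4) = -8)
n(k) = -8
s(o, A) = -8
(406 + 172)*(s(15, 16) + Y(10, 9)) = (406 + 172)*(-8 + 64) = 578*56 = 32368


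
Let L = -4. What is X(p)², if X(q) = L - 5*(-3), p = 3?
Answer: 121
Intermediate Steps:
X(q) = 11 (X(q) = -4 - 5*(-3) = -4 + 15 = 11)
X(p)² = 11² = 121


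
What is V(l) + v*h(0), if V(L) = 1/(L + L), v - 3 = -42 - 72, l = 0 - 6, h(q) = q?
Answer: -1/12 ≈ -0.083333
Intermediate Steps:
l = -6
v = -111 (v = 3 + (-42 - 72) = 3 - 114 = -111)
V(L) = 1/(2*L)
V(l) + v*h(0) = (½)/(-6) - 111*0 = (½)*(-⅙) + 0 = -1/12 + 0 = -1/12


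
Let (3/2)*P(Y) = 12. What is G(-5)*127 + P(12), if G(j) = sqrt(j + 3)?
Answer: 8 + 127*I*sqrt(2) ≈ 8.0 + 179.61*I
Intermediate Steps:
P(Y) = 8 (P(Y) = (2/3)*12 = 8)
G(j) = sqrt(3 + j)
G(-5)*127 + P(12) = sqrt(3 - 5)*127 + 8 = sqrt(-2)*127 + 8 = (I*sqrt(2))*127 + 8 = 127*I*sqrt(2) + 8 = 8 + 127*I*sqrt(2)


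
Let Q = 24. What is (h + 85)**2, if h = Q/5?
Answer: 201601/25 ≈ 8064.0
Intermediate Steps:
h = 24/5 ≈ 4.8000
(h + 85)**2 = (24/5 + 85)**2 = (449/5)**2 = 201601/25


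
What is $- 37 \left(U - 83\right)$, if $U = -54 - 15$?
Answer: $5624$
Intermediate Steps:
$U = -69$ ($U = -54 - 15 = -69$)
$- 37 \left(U - 83\right) = - 37 \left(-69 - 83\right) = \left(-37\right) \left(-152\right) = 5624$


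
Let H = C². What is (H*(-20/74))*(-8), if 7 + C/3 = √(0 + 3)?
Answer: 37440/37 - 10080*√3/37 ≈ 540.03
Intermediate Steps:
C = -21 + 3*√3 (C = -21 + 3*√(0 + 3) = -21 + 3*√3 ≈ -15.804)
H = (-21 + 3*√3)² ≈ 249.76
(H*(-20/74))*(-8) = ((468 - 126*√3)*(-20/74))*(-8) = ((468 - 126*√3)*(-20*1/74))*(-8) = ((468 - 126*√3)*(-10/37))*(-8) = (-4680/37 + 1260*√3/37)*(-8) = 37440/37 - 10080*√3/37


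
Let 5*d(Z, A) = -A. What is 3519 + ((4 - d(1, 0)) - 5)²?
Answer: 3520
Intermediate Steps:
d(Z, A) = -A/5 (d(Z, A) = (-A)/5 = -A/5)
3519 + ((4 - d(1, 0)) - 5)² = 3519 + ((4 - (-1)*0/5) - 5)² = 3519 + ((4 - 1*0) - 5)² = 3519 + ((4 + 0) - 5)² = 3519 + (4 - 5)² = 3519 + (-1)² = 3519 + 1 = 3520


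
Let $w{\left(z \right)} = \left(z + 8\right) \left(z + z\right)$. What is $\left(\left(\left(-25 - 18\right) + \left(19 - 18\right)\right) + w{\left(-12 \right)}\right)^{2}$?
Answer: $2916$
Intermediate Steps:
$w{\left(z \right)} = 2 z \left(8 + z\right)$ ($w{\left(z \right)} = \left(8 + z\right) 2 z = 2 z \left(8 + z\right)$)
$\left(\left(\left(-25 - 18\right) + \left(19 - 18\right)\right) + w{\left(-12 \right)}\right)^{2} = \left(\left(\left(-25 - 18\right) + \left(19 - 18\right)\right) + 2 \left(-12\right) \left(8 - 12\right)\right)^{2} = \left(\left(-43 + 1\right) + 2 \left(-12\right) \left(-4\right)\right)^{2} = \left(-42 + 96\right)^{2} = 54^{2} = 2916$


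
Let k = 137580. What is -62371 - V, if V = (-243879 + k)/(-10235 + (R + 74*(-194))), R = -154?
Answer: -1543476694/24745 ≈ -62375.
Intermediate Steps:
V = 106299/24745 (V = (-243879 + 137580)/(-10235 + (-154 + 74*(-194))) = -106299/(-10235 + (-154 - 14356)) = -106299/(-10235 - 14510) = -106299/(-24745) = -106299*(-1/24745) = 106299/24745 ≈ 4.2958)
-62371 - V = -62371 - 1*106299/24745 = -62371 - 106299/24745 = -1543476694/24745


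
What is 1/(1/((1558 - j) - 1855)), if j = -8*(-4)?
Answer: -329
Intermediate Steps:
j = 32
1/(1/((1558 - j) - 1855)) = 1/(1/((1558 - 1*32) - 1855)) = 1/(1/((1558 - 32) - 1855)) = 1/(1/(1526 - 1855)) = 1/(1/(-329)) = 1/(-1/329) = -329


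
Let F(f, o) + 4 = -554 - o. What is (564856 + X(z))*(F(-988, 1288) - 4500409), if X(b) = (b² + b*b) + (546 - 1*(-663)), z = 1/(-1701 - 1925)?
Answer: -16754134440732004605/6573938 ≈ -2.5486e+12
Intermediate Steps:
z = -1/3626 (z = 1/(-3626) = -1/3626 ≈ -0.00027579)
F(f, o) = -558 - o (F(f, o) = -4 + (-554 - o) = -558 - o)
X(b) = 1209 + 2*b² (X(b) = (b² + b²) + (546 + 663) = 2*b² + 1209 = 1209 + 2*b²)
(564856 + X(z))*(F(-988, 1288) - 4500409) = (564856 + (1209 + 2*(-1/3626)²))*((-558 - 1*1288) - 4500409) = (564856 + (1209 + 2*(1/13147876)))*((-558 - 1288) - 4500409) = (564856 + (1209 + 1/6573938))*(-1846 - 4500409) = (564856 + 7947891043/6573938)*(-4502255) = (3721276213971/6573938)*(-4502255) = -16754134440732004605/6573938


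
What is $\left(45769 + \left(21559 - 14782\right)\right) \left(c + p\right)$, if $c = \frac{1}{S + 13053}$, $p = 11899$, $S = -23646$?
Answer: $\frac{6623218685876}{10593} \approx 6.2525 \cdot 10^{8}$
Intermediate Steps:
$c = - \frac{1}{10593}$ ($c = \frac{1}{-23646 + 13053} = \frac{1}{-10593} = - \frac{1}{10593} \approx -9.4402 \cdot 10^{-5}$)
$\left(45769 + \left(21559 - 14782\right)\right) \left(c + p\right) = \left(45769 + \left(21559 - 14782\right)\right) \left(- \frac{1}{10593} + 11899\right) = \left(45769 + \left(21559 - 14782\right)\right) \frac{126046106}{10593} = \left(45769 + 6777\right) \frac{126046106}{10593} = 52546 \cdot \frac{126046106}{10593} = \frac{6623218685876}{10593}$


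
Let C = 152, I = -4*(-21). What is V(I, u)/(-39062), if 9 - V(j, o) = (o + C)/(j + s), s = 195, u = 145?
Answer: -123/605461 ≈ -0.00020315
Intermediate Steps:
I = 84
V(j, o) = 9 - (152 + o)/(195 + j) (V(j, o) = 9 - (o + 152)/(j + 195) = 9 - (152 + o)/(195 + j))
V(I, u)/(-39062) = ((1603 - 1*145 + 9*84)/(195 + 84))/(-39062) = ((1603 - 145 + 756)/279)*(-1/39062) = ((1/279)*2214)*(-1/39062) = (246/31)*(-1/39062) = -123/605461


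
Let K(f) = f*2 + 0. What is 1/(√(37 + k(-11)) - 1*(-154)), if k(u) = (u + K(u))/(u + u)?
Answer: 4/615 - √154/47355 ≈ 0.0062420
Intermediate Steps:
K(f) = 2*f (K(f) = 2*f + 0 = 2*f)
k(u) = 3/2 (k(u) = (u + 2*u)/(u + u) = (3*u)/((2*u)) = (3*u)*(1/(2*u)) = 3/2)
1/(√(37 + k(-11)) - 1*(-154)) = 1/(√(37 + 3/2) - 1*(-154)) = 1/(√(77/2) + 154) = 1/(√154/2 + 154) = 1/(154 + √154/2)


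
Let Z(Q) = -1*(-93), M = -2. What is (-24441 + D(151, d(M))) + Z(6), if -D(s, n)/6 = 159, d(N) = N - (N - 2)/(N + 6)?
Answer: -25302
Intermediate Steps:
d(N) = N - (-2 + N)/(6 + N)
D(s, n) = -954 (D(s, n) = -6*159 = -954)
Z(Q) = 93
(-24441 + D(151, d(M))) + Z(6) = (-24441 - 954) + 93 = -25395 + 93 = -25302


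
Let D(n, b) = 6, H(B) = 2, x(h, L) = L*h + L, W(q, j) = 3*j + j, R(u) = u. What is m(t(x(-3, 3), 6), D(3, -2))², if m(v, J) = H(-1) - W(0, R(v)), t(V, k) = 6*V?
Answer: 21316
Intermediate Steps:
W(q, j) = 4*j
x(h, L) = L + L*h
m(v, J) = 2 - 4*v
m(t(x(-3, 3), 6), D(3, -2))² = (2 - 24*3*(1 - 3))² = (2 - 24*3*(-2))² = (2 - 24*(-6))² = (2 - 4*(-36))² = (2 + 144)² = 146² = 21316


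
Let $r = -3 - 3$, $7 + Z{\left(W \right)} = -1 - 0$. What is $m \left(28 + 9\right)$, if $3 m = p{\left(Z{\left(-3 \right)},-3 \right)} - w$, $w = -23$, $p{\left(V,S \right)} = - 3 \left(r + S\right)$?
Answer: $\frac{1850}{3} \approx 616.67$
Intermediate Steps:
$Z{\left(W \right)} = -8$ ($Z{\left(W \right)} = -7 - 1 = -8$)
$r = -6$
$p{\left(V,S \right)} = 18 - 3 S$ ($p{\left(V,S \right)} = - 3 \left(-6 + S\right) = 18 - 3 S$)
$m = \frac{50}{3}$ ($m = \frac{\left(18 - -9\right) - -23}{3} = \frac{\left(18 + 9\right) + 23}{3} = \frac{27 + 23}{3} = \frac{1}{3} \cdot 50 = \frac{50}{3} \approx 16.667$)
$m \left(28 + 9\right) = \frac{50 \left(28 + 9\right)}{3} = \frac{50}{3} \cdot 37 = \frac{1850}{3}$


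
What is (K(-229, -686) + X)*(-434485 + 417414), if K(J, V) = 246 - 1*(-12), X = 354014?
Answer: -6047777312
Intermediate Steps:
K(J, V) = 258 (K(J, V) = 246 + 12 = 258)
(K(-229, -686) + X)*(-434485 + 417414) = (258 + 354014)*(-434485 + 417414) = 354272*(-17071) = -6047777312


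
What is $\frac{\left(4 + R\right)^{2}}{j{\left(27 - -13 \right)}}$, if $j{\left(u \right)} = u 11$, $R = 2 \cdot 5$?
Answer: $\frac{49}{110} \approx 0.44545$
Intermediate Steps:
$R = 10$
$j{\left(u \right)} = 11 u$
$\frac{\left(4 + R\right)^{2}}{j{\left(27 - -13 \right)}} = \frac{\left(4 + 10\right)^{2}}{11 \left(27 - -13\right)} = \frac{14^{2}}{11 \left(27 + 13\right)} = \frac{196}{11 \cdot 40} = \frac{196}{440} = 196 \cdot \frac{1}{440} = \frac{49}{110}$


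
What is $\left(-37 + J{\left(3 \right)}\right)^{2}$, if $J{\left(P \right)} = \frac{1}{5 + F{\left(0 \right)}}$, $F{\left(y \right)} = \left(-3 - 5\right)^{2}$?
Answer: $\frac{6512704}{4761} \approx 1367.9$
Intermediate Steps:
$F{\left(y \right)} = 64$ ($F{\left(y \right)} = \left(-8\right)^{2} = 64$)
$J{\left(P \right)} = \frac{1}{69}$ ($J{\left(P \right)} = \frac{1}{5 + 64} = \frac{1}{69}$)
$\left(-37 + J{\left(3 \right)}\right)^{2} = \left(-37 + \frac{1}{69}\right)^{2} = \left(- \frac{2552}{69}\right)^{2} = \frac{6512704}{4761}$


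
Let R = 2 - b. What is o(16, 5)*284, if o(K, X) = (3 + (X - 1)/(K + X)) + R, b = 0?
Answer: 30956/21 ≈ 1474.1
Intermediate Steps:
R = 2 (R = 2 - 1*0 = 2 + 0 = 2)
o(K, X) = 5 + (-1 + X)/(K + X) (o(K, X) = (3 + (X - 1)/(K + X)) + 2 = (3 + (-1 + X)/(K + X)) + 2 = 5 + (-1 + X)/(K + X))
o(16, 5)*284 = ((-1 + 5*16 + 6*5)/(16 + 5))*284 = ((-1 + 80 + 30)/21)*284 = ((1/21)*109)*284 = (109/21)*284 = 30956/21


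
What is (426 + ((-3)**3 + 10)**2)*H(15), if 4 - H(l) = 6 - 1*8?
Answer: 4290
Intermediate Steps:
H(l) = 6 (H(l) = 4 - (6 - 1*8) = 4 - (6 - 8) = 4 - 1*(-2) = 4 + 2 = 6)
(426 + ((-3)**3 + 10)**2)*H(15) = (426 + ((-3)**3 + 10)**2)*6 = (426 + (-27 + 10)**2)*6 = (426 + (-17)**2)*6 = (426 + 289)*6 = 715*6 = 4290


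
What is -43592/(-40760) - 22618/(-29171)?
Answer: 274191489/148626245 ≈ 1.8448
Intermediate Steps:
-43592/(-40760) - 22618/(-29171) = -43592*(-1/40760) - 22618*(-1/29171) = 5449/5095 + 22618/29171 = 274191489/148626245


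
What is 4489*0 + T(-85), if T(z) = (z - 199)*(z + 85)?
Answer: 0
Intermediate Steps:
T(z) = (-199 + z)*(85 + z)
4489*0 + T(-85) = 4489*0 + (-16915 + (-85)² - 114*(-85)) = 0 + (-16915 + 7225 + 9690) = 0 + 0 = 0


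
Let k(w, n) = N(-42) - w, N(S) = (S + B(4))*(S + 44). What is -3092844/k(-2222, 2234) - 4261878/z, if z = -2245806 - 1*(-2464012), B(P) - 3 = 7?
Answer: -171018562647/117722137 ≈ -1452.7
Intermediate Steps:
B(P) = 10 (B(P) = 3 + 7 = 10)
z = 218206 (z = -2245806 + 2464012 = 218206)
N(S) = (10 + S)*(44 + S) (N(S) = (S + 10)*(S + 44) = (10 + S)*(44 + S))
k(w, n) = -64 - w (k(w, n) = (440 + (-42)**2 + 54*(-42)) - w = (440 + 1764 - 2268) - w = -64 - w)
-3092844/k(-2222, 2234) - 4261878/z = -3092844/(-64 - 1*(-2222)) - 4261878/218206 = -3092844/(-64 + 2222) - 4261878*1/218206 = -3092844/2158 - 2130939/109103 = -3092844*1/2158 - 2130939/109103 = -1546422/1079 - 2130939/109103 = -171018562647/117722137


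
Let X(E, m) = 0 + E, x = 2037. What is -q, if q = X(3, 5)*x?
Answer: -6111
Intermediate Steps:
X(E, m) = E
q = 6111 (q = 3*2037 = 6111)
-q = -1*6111 = -6111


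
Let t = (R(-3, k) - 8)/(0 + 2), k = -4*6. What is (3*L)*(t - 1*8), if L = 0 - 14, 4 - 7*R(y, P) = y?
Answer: 483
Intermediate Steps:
k = -24
R(y, P) = 4/7 - y/7
t = -7/2 (t = ((4/7 - ⅐*(-3)) - 8)/(0 + 2) = ((4/7 + 3/7) - 8)/2 = (1 - 8)*(½) = -7*½ = -7/2 ≈ -3.5000)
L = -14
(3*L)*(t - 1*8) = (3*(-14))*(-7/2 - 1*8) = -42*(-7/2 - 8) = -42*(-23/2) = 483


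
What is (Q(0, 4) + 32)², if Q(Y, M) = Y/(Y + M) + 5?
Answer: 1369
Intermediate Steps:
Q(Y, M) = 5 + Y/(M + Y) (Q(Y, M) = Y/(M + Y) + 5 = 5 + Y/(M + Y))
(Q(0, 4) + 32)² = ((5*4 + 6*0)/(4 + 0) + 32)² = ((20 + 0)/4 + 32)² = ((¼)*20 + 32)² = (5 + 32)² = 37² = 1369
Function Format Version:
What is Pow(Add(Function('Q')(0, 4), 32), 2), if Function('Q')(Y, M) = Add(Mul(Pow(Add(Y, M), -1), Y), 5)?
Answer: 1369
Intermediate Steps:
Function('Q')(Y, M) = Add(5, Mul(Y, Pow(Add(M, Y), -1))) (Function('Q')(Y, M) = Add(Mul(Pow(Add(M, Y), -1), Y), 5) = Add(Mul(Y, Pow(Add(M, Y), -1)), 5) = Add(5, Mul(Y, Pow(Add(M, Y), -1))))
Pow(Add(Function('Q')(0, 4), 32), 2) = Pow(Add(Mul(Pow(Add(4, 0), -1), Add(Mul(5, 4), Mul(6, 0))), 32), 2) = Pow(Add(Mul(Pow(4, -1), Add(20, 0)), 32), 2) = Pow(Add(Mul(Rational(1, 4), 20), 32), 2) = Pow(Add(5, 32), 2) = Pow(37, 2) = 1369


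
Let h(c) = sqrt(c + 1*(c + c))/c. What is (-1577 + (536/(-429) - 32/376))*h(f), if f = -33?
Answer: 31823959*I*sqrt(11)/221793 ≈ 475.89*I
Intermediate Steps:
h(c) = sqrt(3)/sqrt(c) (h(c) = sqrt(c + 1*(2*c))/c = sqrt(c + 2*c)/c = sqrt(3*c)/c = (sqrt(3)*sqrt(c))/c = sqrt(3)/sqrt(c))
(-1577 + (536/(-429) - 32/376))*h(f) = (-1577 + (536/(-429) - 32/376))*(sqrt(3)/sqrt(-33)) = (-1577 + (536*(-1/429) - 32*1/376))*(sqrt(3)*(-I*sqrt(33)/33)) = (-1577 + (-536/429 - 4/47))*(-I*sqrt(11)/11) = (-1577 - 26908/20163)*(-I*sqrt(11)/11) = -(-31823959)*I*sqrt(11)/221793 = 31823959*I*sqrt(11)/221793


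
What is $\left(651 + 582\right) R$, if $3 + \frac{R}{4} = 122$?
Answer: $586908$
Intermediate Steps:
$R = 476$ ($R = -12 + 4 \cdot 122 = -12 + 488 = 476$)
$\left(651 + 582\right) R = \left(651 + 582\right) 476 = 1233 \cdot 476 = 586908$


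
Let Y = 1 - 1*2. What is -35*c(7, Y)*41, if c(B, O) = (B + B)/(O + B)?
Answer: -10045/3 ≈ -3348.3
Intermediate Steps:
Y = -1 (Y = 1 - 2 = -1)
c(B, O) = 2*B/(B + O) (c(B, O) = (2*B)/(B + O) = 2*B/(B + O))
-35*c(7, Y)*41 = -70*7/(7 - 1)*41 = -70*7/6*41 = -35*7/3*41 = -245/3*41 = -10045/3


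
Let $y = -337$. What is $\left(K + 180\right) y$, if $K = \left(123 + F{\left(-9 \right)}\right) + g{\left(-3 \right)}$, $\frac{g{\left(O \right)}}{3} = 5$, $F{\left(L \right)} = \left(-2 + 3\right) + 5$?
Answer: $-109188$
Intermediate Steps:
$F{\left(L \right)} = 6$ ($F{\left(L \right)} = 1 + 5 = 6$)
$g{\left(O \right)} = 15$ ($g{\left(O \right)} = 3 \cdot 5 = 15$)
$K = 144$ ($K = \left(123 + 6\right) + 15 = 129 + 15 = 144$)
$\left(K + 180\right) y = \left(144 + 180\right) \left(-337\right) = 324 \left(-337\right) = -109188$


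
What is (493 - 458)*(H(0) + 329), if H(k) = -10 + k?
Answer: 11165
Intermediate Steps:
(493 - 458)*(H(0) + 329) = (493 - 458)*((-10 + 0) + 329) = 35*(-10 + 329) = 35*319 = 11165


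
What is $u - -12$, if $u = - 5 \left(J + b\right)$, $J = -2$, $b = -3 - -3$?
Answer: $22$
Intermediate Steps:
$b = 0$ ($b = -3 + 3 = 0$)
$u = 10$ ($u = - 5 \left(-2 + 0\right) = \left(-5\right) \left(-2\right) = 10$)
$u - -12 = 10 - -12 = 10 + 12 = 22$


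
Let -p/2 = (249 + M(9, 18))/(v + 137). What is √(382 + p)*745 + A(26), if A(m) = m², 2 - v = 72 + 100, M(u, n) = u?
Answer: 676 + 20115*√66/11 ≈ 15532.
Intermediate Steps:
v = -170 (v = 2 - (72 + 100) = 2 - 1*172 = 2 - 172 = -170)
p = 172/11 (p = -2*(249 + 9)/(-170 + 137) = -516/(-33) = -516*(-1)/33 = -2*(-86/11) = 172/11 ≈ 15.636)
√(382 + p)*745 + A(26) = √(382 + 172/11)*745 + 26² = √(4374/11)*745 + 676 = (27*√66/11)*745 + 676 = 20115*√66/11 + 676 = 676 + 20115*√66/11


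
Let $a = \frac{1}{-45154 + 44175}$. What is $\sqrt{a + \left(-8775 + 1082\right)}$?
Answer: $\frac{2 i \sqrt{1843321898}}{979} \approx 87.71 i$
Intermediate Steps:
$a = - \frac{1}{979}$ ($a = \frac{1}{-979} = - \frac{1}{979} \approx -0.0010215$)
$\sqrt{a + \left(-8775 + 1082\right)} = \sqrt{- \frac{1}{979} + \left(-8775 + 1082\right)} = \sqrt{- \frac{1}{979} - 7693} = \sqrt{- \frac{7531448}{979}} = \frac{2 i \sqrt{1843321898}}{979}$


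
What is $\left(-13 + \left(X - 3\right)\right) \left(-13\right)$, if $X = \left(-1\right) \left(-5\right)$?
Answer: $143$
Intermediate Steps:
$X = 5$
$\left(-13 + \left(X - 3\right)\right) \left(-13\right) = \left(-13 + \left(5 - 3\right)\right) \left(-13\right) = \left(-13 + 2\right) \left(-13\right) = \left(-11\right) \left(-13\right) = 143$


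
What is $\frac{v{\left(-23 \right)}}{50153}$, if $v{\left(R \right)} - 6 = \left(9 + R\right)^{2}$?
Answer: $\frac{202}{50153} \approx 0.0040277$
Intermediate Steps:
$v{\left(R \right)} = 6 + \left(9 + R\right)^{2}$
$\frac{v{\left(-23 \right)}}{50153} = \frac{6 + \left(9 - 23\right)^{2}}{50153} = \left(6 + \left(-14\right)^{2}\right) \frac{1}{50153} = \left(6 + 196\right) \frac{1}{50153} = 202 \cdot \frac{1}{50153} = \frac{202}{50153}$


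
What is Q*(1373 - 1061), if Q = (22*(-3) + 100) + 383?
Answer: 130104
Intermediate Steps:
Q = 417 (Q = (-66 + 100) + 383 = 34 + 383 = 417)
Q*(1373 - 1061) = 417*(1373 - 1061) = 417*312 = 130104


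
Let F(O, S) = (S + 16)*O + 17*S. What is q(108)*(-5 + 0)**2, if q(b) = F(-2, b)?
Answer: 39700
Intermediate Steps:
F(O, S) = 17*S + O*(16 + S) (F(O, S) = (16 + S)*O + 17*S = O*(16 + S) + 17*S = 17*S + O*(16 + S))
q(b) = -32 + 15*b (q(b) = 16*(-2) + 17*b - 2*b = -32 + 17*b - 2*b = -32 + 15*b)
q(108)*(-5 + 0)**2 = (-32 + 15*108)*(-5 + 0)**2 = (-32 + 1620)*(-5)**2 = 1588*25 = 39700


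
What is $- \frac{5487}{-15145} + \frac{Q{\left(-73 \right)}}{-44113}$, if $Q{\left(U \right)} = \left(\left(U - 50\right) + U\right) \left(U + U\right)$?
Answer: $- \frac{191341289}{668091385} \approx -0.2864$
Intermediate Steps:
$Q{\left(U \right)} = 2 U \left(-50 + 2 U\right)$ ($Q{\left(U \right)} = \left(\left(-50 + U\right) + U\right) 2 U = \left(-50 + 2 U\right) 2 U = 2 U \left(-50 + 2 U\right)$)
$- \frac{5487}{-15145} + \frac{Q{\left(-73 \right)}}{-44113} = - \frac{5487}{-15145} + \frac{4 \left(-73\right) \left(-25 - 73\right)}{-44113} = \left(-5487\right) \left(- \frac{1}{15145}\right) + 4 \left(-73\right) \left(-98\right) \left(- \frac{1}{44113}\right) = \frac{5487}{15145} + 28616 \left(- \frac{1}{44113}\right) = \frac{5487}{15145} - \frac{28616}{44113} = - \frac{191341289}{668091385}$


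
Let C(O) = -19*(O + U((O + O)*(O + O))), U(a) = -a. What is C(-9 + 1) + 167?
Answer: 5183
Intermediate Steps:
C(O) = -19*O + 76*O² (C(O) = -19*(O - (O + O)*(O + O)) = -19*(O - 2*O*2*O) = -19*(O - 4*O²) = -19*O + 76*O²)
C(-9 + 1) + 167 = 19*(-9 + 1)*(-1 + 4*(-9 + 1)) + 167 = 19*(-8)*(-1 + 4*(-8)) + 167 = 19*(-8)*(-1 - 32) + 167 = 19*(-8)*(-33) + 167 = 5016 + 167 = 5183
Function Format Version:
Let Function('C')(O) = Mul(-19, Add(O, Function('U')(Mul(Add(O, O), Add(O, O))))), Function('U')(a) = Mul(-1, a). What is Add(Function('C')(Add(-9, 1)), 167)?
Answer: 5183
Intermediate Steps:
Function('C')(O) = Add(Mul(-19, O), Mul(76, Pow(O, 2))) (Function('C')(O) = Mul(-19, Add(O, Mul(-1, Mul(Add(O, O), Add(O, O))))) = Mul(-19, Add(O, Mul(-1, Mul(Mul(2, O), Mul(2, O))))) = Mul(-19, Add(O, Mul(-1, Mul(4, Pow(O, 2))))) = Mul(-19, Add(O, Mul(-4, Pow(O, 2)))) = Add(Mul(-19, O), Mul(76, Pow(O, 2))))
Add(Function('C')(Add(-9, 1)), 167) = Add(Mul(19, Add(-9, 1), Add(-1, Mul(4, Add(-9, 1)))), 167) = Add(Mul(19, -8, Add(-1, Mul(4, -8))), 167) = Add(Mul(19, -8, Add(-1, -32)), 167) = Add(Mul(19, -8, -33), 167) = Add(5016, 167) = 5183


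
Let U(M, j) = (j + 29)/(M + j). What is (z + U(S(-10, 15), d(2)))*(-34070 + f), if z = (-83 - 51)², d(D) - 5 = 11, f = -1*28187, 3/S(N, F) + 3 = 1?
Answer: -32424317198/29 ≈ -1.1181e+9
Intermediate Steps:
S(N, F) = -3/2 (S(N, F) = 3/(-3 + 1) = 3/(-2) = 3*(-½) = -3/2)
f = -28187
d(D) = 16 (d(D) = 5 + 11 = 16)
z = 17956 (z = (-134)² = 17956)
U(M, j) = (29 + j)/(M + j)
(z + U(S(-10, 15), d(2)))*(-34070 + f) = (17956 + (29 + 16)/(-3/2 + 16))*(-34070 - 28187) = (17956 + 45/(29/2))*(-62257) = (17956 + (2/29)*45)*(-62257) = (17956 + 90/29)*(-62257) = (520814/29)*(-62257) = -32424317198/29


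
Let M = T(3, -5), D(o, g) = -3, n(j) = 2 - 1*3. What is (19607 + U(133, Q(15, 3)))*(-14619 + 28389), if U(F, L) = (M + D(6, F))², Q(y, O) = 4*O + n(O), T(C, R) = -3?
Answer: 270484110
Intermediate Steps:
n(j) = -1 (n(j) = 2 - 3 = -1)
M = -3
Q(y, O) = -1 + 4*O (Q(y, O) = 4*O - 1 = -1 + 4*O)
U(F, L) = 36 (U(F, L) = (-3 - 3)² = (-6)² = 36)
(19607 + U(133, Q(15, 3)))*(-14619 + 28389) = (19607 + 36)*(-14619 + 28389) = 19643*13770 = 270484110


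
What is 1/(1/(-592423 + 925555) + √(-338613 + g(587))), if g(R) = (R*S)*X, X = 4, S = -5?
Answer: 333132/38881100154486673 - 110976929424*I*√350353/38881100154486673 ≈ 8.568e-12 - 0.0016895*I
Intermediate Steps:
g(R) = -20*R (g(R) = (R*(-5))*4 = -5*R*4 = -20*R)
1/(1/(-592423 + 925555) + √(-338613 + g(587))) = 1/(1/(-592423 + 925555) + √(-338613 - 20*587)) = 1/(1/333132 + √(-338613 - 11740)) = 1/(1/333132 + √(-350353)) = 1/(1/333132 + I*√350353)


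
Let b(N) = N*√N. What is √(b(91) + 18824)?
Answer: √(18824 + 91*√91) ≈ 140.33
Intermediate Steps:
b(N) = N^(3/2)
√(b(91) + 18824) = √(91^(3/2) + 18824) = √(91*√91 + 18824) = √(18824 + 91*√91)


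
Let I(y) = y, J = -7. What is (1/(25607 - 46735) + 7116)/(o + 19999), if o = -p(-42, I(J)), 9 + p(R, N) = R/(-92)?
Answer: 3457977481/9722545708 ≈ 0.35567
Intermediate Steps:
p(R, N) = -9 - R/92 (p(R, N) = -9 + R/(-92) = -9 + R*(-1/92) = -9 - R/92)
o = 393/46 (o = -(-9 - 1/92*(-42)) = -(-9 + 21/46) = -1*(-393/46) = 393/46 ≈ 8.5435)
(1/(25607 - 46735) + 7116)/(o + 19999) = (1/(25607 - 46735) + 7116)/(393/46 + 19999) = (1/(-21128) + 7116)/(920347/46) = (-1/21128 + 7116)*(46/920347) = (150346847/21128)*(46/920347) = 3457977481/9722545708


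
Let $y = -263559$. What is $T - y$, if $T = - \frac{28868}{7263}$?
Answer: $\frac{1914200149}{7263} \approx 2.6356 \cdot 10^{5}$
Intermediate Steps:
$T = - \frac{28868}{7263}$ ($T = \left(-28868\right) \frac{1}{7263} = - \frac{28868}{7263} \approx -3.9747$)
$T - y = - \frac{28868}{7263} - -263559 = - \frac{28868}{7263} + 263559 = \frac{1914200149}{7263}$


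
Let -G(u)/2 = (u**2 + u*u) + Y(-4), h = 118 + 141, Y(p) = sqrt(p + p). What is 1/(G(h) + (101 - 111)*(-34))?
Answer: I/(4*(sqrt(2) - 66996*I)) ≈ -3.7316e-6 + 7.8769e-11*I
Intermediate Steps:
Y(p) = sqrt(2)*sqrt(p) (Y(p) = sqrt(2*p) = sqrt(2)*sqrt(p))
h = 259
G(u) = -4*u**2 - 4*I*sqrt(2) (G(u) = -2*((u**2 + u*u) + sqrt(2)*sqrt(-4)) = -2*((u**2 + u**2) + sqrt(2)*(2*I)) = -2*(2*u**2 + 2*I*sqrt(2)) = -4*u**2 - 4*I*sqrt(2))
1/(G(h) + (101 - 111)*(-34)) = 1/((-4*259**2 - 4*I*sqrt(2)) + (101 - 111)*(-34)) = 1/((-4*67081 - 4*I*sqrt(2)) - 10*(-34)) = 1/((-268324 - 4*I*sqrt(2)) + 340) = 1/(-267984 - 4*I*sqrt(2))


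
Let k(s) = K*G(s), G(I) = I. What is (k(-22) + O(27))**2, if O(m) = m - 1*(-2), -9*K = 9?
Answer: 2601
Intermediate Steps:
K = -1 (K = -1/9*9 = -1)
O(m) = 2 + m (O(m) = m + 2 = 2 + m)
k(s) = -s
(k(-22) + O(27))**2 = (-1*(-22) + (2 + 27))**2 = (22 + 29)**2 = 51**2 = 2601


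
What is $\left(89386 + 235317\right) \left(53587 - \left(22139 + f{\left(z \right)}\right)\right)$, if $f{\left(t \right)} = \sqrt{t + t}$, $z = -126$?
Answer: $10211259944 - 1948218 i \sqrt{7} \approx 1.0211 \cdot 10^{10} - 5.1545 \cdot 10^{6} i$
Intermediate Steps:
$f{\left(t \right)} = \sqrt{2} \sqrt{t}$ ($f{\left(t \right)} = \sqrt{2 t} = \sqrt{2} \sqrt{t}$)
$\left(89386 + 235317\right) \left(53587 - \left(22139 + f{\left(z \right)}\right)\right) = \left(89386 + 235317\right) \left(53587 - \left(22139 + \sqrt{2} \sqrt{-126}\right)\right) = 324703 \left(53587 - \left(22139 + \sqrt{2} \cdot 3 i \sqrt{14}\right)\right) = 324703 \left(53587 - \left(22139 + 6 i \sqrt{7}\right)\right) = 324703 \left(31448 - 6 i \sqrt{7}\right) = 10211259944 - 1948218 i \sqrt{7}$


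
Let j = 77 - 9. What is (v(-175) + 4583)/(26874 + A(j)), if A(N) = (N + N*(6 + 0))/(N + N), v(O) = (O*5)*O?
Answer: 315416/53755 ≈ 5.8677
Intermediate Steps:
v(O) = 5*O² (v(O) = (5*O)*O = 5*O²)
j = 68
A(N) = 7/2 (A(N) = (N + N*6)/((2*N)) = (N + 6*N)*(1/(2*N)) = (7*N)*(1/(2*N)) = 7/2)
(v(-175) + 4583)/(26874 + A(j)) = (5*(-175)² + 4583)/(26874 + 7/2) = (5*30625 + 4583)/(53755/2) = (153125 + 4583)*(2/53755) = 157708*(2/53755) = 315416/53755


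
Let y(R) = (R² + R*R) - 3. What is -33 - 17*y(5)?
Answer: -832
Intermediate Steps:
y(R) = -3 + 2*R² (y(R) = (R² + R²) - 3 = 2*R² - 3 = -3 + 2*R²)
-33 - 17*y(5) = -33 - 17*(-3 + 2*5²) = -33 - 17*(-3 + 2*25) = -33 - 17*(-3 + 50) = -33 - 17*47 = -33 - 799 = -832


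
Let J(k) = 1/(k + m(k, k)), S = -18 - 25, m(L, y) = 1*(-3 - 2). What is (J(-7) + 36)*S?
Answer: -18533/12 ≈ -1544.4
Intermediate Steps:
m(L, y) = -5 (m(L, y) = 1*(-5) = -5)
S = -43
J(k) = 1/(-5 + k) (J(k) = 1/(k - 5) = 1/(-5 + k))
(J(-7) + 36)*S = (1/(-5 - 7) + 36)*(-43) = (1/(-12) + 36)*(-43) = (-1/12 + 36)*(-43) = (431/12)*(-43) = -18533/12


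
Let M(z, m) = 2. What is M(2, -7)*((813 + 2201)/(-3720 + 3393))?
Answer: -6028/327 ≈ -18.434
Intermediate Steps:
M(2, -7)*((813 + 2201)/(-3720 + 3393)) = 2*((813 + 2201)/(-3720 + 3393)) = 2*(3014/(-327)) = 2*(3014*(-1/327)) = 2*(-3014/327) = -6028/327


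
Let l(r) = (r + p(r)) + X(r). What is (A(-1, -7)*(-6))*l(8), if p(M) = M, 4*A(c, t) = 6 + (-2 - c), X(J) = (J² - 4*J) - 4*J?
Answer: -120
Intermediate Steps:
X(J) = J² - 8*J
A(c, t) = 1 - c/4 (A(c, t) = (6 + (-2 - c))/4 = (4 - c)/4 = 1 - c/4)
l(r) = 2*r + r*(-8 + r) (l(r) = (r + r) + r*(-8 + r) = 2*r + r*(-8 + r))
(A(-1, -7)*(-6))*l(8) = ((1 - ¼*(-1))*(-6))*(8*(-6 + 8)) = ((1 + ¼)*(-6))*(8*2) = ((5/4)*(-6))*16 = -15/2*16 = -120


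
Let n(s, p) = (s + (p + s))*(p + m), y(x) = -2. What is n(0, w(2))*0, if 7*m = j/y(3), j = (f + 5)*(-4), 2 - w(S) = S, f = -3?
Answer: 0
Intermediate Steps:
w(S) = 2 - S
j = -8 (j = (-3 + 5)*(-4) = 2*(-4) = -8)
m = 4/7 (m = (-8/(-2))/7 = (-8*(-½))/7 = (⅐)*4 = 4/7 ≈ 0.57143)
n(s, p) = (4/7 + p)*(p + 2*s) (n(s, p) = (s + (p + s))*(p + 4/7) = (p + 2*s)*(4/7 + p) = (4/7 + p)*(p + 2*s))
n(0, w(2))*0 = ((2 - 1*2)² + 4*(2 - 1*2)/7 + (8/7)*0 + 2*(2 - 1*2)*0)*0 = ((2 - 2)² + 4*(2 - 2)/7 + 0 + 2*(2 - 2)*0)*0 = (0² + (4/7)*0 + 0 + 2*0*0)*0 = (0 + 0 + 0 + 0)*0 = 0*0 = 0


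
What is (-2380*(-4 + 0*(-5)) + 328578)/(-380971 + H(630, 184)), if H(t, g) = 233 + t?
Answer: -169049/190054 ≈ -0.88948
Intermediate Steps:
(-2380*(-4 + 0*(-5)) + 328578)/(-380971 + H(630, 184)) = (-2380*(-4 + 0*(-5)) + 328578)/(-380971 + (233 + 630)) = (-2380*(-4 + 0) + 328578)/(-380971 + 863) = (-2380*(-4) + 328578)/(-380108) = (-340*(-28) + 328578)*(-1/380108) = (9520 + 328578)*(-1/380108) = 338098*(-1/380108) = -169049/190054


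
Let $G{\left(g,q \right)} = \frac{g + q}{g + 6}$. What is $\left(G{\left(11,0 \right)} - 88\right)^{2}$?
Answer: $\frac{2205225}{289} \approx 7630.5$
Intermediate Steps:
$G{\left(g,q \right)} = \frac{g + q}{6 + g}$
$\left(G{\left(11,0 \right)} - 88\right)^{2} = \left(\frac{11 + 0}{6 + 11} - 88\right)^{2} = \left(\frac{1}{17} \cdot 11 - 88\right)^{2} = \left(\frac{11}{17} - 88\right)^{2} = \left(- \frac{1485}{17}\right)^{2} = \frac{2205225}{289}$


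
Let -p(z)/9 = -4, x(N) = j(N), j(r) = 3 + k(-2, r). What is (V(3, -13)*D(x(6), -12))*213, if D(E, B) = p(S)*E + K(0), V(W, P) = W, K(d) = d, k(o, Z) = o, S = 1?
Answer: 23004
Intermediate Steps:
j(r) = 1 (j(r) = 3 - 2 = 1)
x(N) = 1
p(z) = 36 (p(z) = -9*(-4) = 36)
D(E, B) = 36*E (D(E, B) = 36*E + 0 = 36*E)
(V(3, -13)*D(x(6), -12))*213 = (3*(36*1))*213 = (3*36)*213 = 108*213 = 23004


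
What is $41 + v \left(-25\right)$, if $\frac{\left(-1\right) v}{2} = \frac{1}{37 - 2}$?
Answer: $\frac{297}{7} \approx 42.429$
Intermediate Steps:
$v = - \frac{2}{35}$ ($v = - \frac{2}{37 - 2} = - \frac{2}{35} \approx -0.057143$)
$41 + v \left(-25\right) = 41 - - \frac{10}{7} = 41 + \frac{10}{7} = \frac{297}{7}$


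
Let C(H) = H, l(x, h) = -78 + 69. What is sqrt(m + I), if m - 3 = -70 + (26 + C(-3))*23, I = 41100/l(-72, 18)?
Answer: I*sqrt(36942)/3 ≈ 64.068*I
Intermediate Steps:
l(x, h) = -9
I = -13700/3 (I = 41100/(-9) = 41100*(-1/9) = -13700/3 ≈ -4566.7)
m = 462 (m = 3 + (-70 + (26 - 3)*23) = 3 + (-70 + 23*23) = 3 + (-70 + 529) = 3 + 459 = 462)
sqrt(m + I) = sqrt(462 - 13700/3) = sqrt(-12314/3) = I*sqrt(36942)/3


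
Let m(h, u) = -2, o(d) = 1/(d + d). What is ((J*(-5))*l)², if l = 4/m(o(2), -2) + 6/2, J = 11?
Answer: 3025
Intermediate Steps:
o(d) = 1/(2*d)
l = 1 (l = 4/(-2) + 6/2 = 4*(-½) + 6*(½) = -2 + 3 = 1)
((J*(-5))*l)² = ((11*(-5))*1)² = (-55*1)² = (-55)² = 3025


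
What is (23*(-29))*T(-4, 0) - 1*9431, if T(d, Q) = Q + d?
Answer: -6763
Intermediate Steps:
(23*(-29))*T(-4, 0) - 1*9431 = (23*(-29))*(0 - 4) - 1*9431 = -667*(-4) - 9431 = 2668 - 9431 = -6763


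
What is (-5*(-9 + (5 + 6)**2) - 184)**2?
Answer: 553536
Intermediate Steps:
(-5*(-9 + (5 + 6)**2) - 184)**2 = (-5*(-9 + 11**2) - 184)**2 = (-5*(-9 + 121) - 184)**2 = (-5*112 - 184)**2 = (-560 - 184)**2 = (-744)**2 = 553536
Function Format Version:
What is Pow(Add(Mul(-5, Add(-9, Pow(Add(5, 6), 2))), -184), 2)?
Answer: 553536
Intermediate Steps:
Pow(Add(Mul(-5, Add(-9, Pow(Add(5, 6), 2))), -184), 2) = Pow(Add(Mul(-5, Add(-9, Pow(11, 2))), -184), 2) = Pow(Add(Mul(-5, Add(-9, 121)), -184), 2) = Pow(Add(Mul(-5, 112), -184), 2) = Pow(Add(-560, -184), 2) = Pow(-744, 2) = 553536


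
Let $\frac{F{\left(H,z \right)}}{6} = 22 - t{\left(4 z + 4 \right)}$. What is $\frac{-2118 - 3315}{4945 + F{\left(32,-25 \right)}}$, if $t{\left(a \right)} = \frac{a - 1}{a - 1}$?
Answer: $- \frac{5433}{5071} \approx -1.0714$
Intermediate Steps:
$t{\left(a \right)} = 1$ ($t{\left(a \right)} = \frac{-1 + a}{-1 + a} = 1$)
$F{\left(H,z \right)} = 126$ ($F{\left(H,z \right)} = 6 \left(22 - 1\right) = 6 \cdot 21 = 126$)
$\frac{-2118 - 3315}{4945 + F{\left(32,-25 \right)}} = \frac{-2118 - 3315}{4945 + 126} = - \frac{5433}{5071}$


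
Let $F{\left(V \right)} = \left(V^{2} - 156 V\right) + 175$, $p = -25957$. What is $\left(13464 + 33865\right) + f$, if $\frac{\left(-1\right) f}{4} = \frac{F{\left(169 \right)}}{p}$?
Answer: $\frac{1228528341}{25957} \approx 47329.0$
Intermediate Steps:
$F{\left(V \right)} = 175 + V^{2} - 156 V$
$f = \frac{9488}{25957}$ ($f = - 4 \frac{175 + 169^{2} - 26364}{-25957} = - 4 \left(175 + 28561 - 26364\right) \left(- \frac{1}{25957}\right) = - 4 \cdot 2372 \left(- \frac{1}{25957}\right) = \left(-4\right) \left(- \frac{2372}{25957}\right) = \frac{9488}{25957} \approx 0.36553$)
$\left(13464 + 33865\right) + f = \left(13464 + 33865\right) + \frac{9488}{25957} = 47329 + \frac{9488}{25957} = \frac{1228528341}{25957}$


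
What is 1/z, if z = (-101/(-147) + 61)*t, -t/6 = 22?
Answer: -49/398992 ≈ -0.00012281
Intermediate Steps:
t = -132 (t = -6*22 = -132)
z = -398992/49 (z = (-101/(-147) + 61)*(-132) = (-101*(-1/147) + 61)*(-132) = (101/147 + 61)*(-132) = (9068/147)*(-132) = -398992/49 ≈ -8142.7)
1/z = 1/(-398992/49) = -49/398992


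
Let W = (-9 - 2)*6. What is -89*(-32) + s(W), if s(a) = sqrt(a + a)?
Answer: 2848 + 2*I*sqrt(33) ≈ 2848.0 + 11.489*I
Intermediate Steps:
W = -66 (W = -11*6 = -66)
s(a) = sqrt(2)*sqrt(a) (s(a) = sqrt(2*a) = sqrt(2)*sqrt(a))
-89*(-32) + s(W) = -89*(-32) + sqrt(2)*sqrt(-66) = 2848 + sqrt(2)*(I*sqrt(66)) = 2848 + 2*I*sqrt(33)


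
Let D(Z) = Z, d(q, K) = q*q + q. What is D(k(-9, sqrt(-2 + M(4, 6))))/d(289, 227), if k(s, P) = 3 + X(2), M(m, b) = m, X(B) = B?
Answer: 1/16762 ≈ 5.9659e-5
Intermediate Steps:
d(q, K) = q + q**2 (d(q, K) = q**2 + q = q + q**2)
k(s, P) = 5 (k(s, P) = 3 + 2 = 5)
D(k(-9, sqrt(-2 + M(4, 6))))/d(289, 227) = 5/((289*(1 + 289))) = 5/((289*290)) = 5/83810 = 5*(1/83810) = 1/16762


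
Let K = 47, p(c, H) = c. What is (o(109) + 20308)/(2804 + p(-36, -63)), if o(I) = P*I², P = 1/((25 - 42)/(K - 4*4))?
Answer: -23075/47056 ≈ -0.49037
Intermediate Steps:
P = -31/17 (P = 1/((25 - 42)/(47 - 4*4)) = 1/(-17/(47 - 16)) = 1/(-17/31) = -31/17 ≈ -1.8235)
o(I) = -31*I²/17
(o(109) + 20308)/(2804 + p(-36, -63)) = (-31/17*109² + 20308)/(2804 - 36) = (-31/17*11881 + 20308)/2768 = (-368311/17 + 20308)*(1/2768) = -23075/17*1/2768 = -23075/47056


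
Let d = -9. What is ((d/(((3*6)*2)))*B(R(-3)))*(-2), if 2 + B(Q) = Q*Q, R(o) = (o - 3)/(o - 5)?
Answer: -23/32 ≈ -0.71875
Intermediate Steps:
R(o) = (-3 + o)/(-5 + o)
B(Q) = -2 + Q**2 (B(Q) = -2 + Q*Q = -2 + Q**2)
((d/(((3*6)*2)))*B(R(-3)))*(-2) = ((-9/((3*6)*2))*(-2 + ((-3 - 3)/(-5 - 3))**2))*(-2) = ((-9/(18*2))*(-2 + (-6/(-8))**2))*(-2) = ((-9/36)*(-2 + (-1/8*(-6))**2))*(-2) = ((-9*1/36)*(-2 + (3/4)**2))*(-2) = -(-2 + 9/16)/4*(-2) = -1/4*(-23/16)*(-2) = (23/64)*(-2) = -23/32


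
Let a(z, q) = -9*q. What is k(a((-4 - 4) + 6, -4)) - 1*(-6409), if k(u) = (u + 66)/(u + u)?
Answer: 76925/12 ≈ 6410.4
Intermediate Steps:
k(u) = (66 + u)/(2*u) (k(u) = (66 + u)/((2*u)) = (66 + u)*(1/(2*u)) = (66 + u)/(2*u))
k(a((-4 - 4) + 6, -4)) - 1*(-6409) = (66 - 9*(-4))/(2*((-9*(-4)))) - 1*(-6409) = (1/2)*(66 + 36)/36 + 6409 = (1/2)*(1/36)*102 + 6409 = 17/12 + 6409 = 76925/12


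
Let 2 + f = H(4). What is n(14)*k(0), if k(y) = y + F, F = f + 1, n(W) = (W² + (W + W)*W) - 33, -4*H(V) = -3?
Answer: -555/4 ≈ -138.75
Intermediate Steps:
H(V) = ¾ (H(V) = -¼*(-3) = ¾)
f = -5/4 (f = -2 + ¾ = -5/4 ≈ -1.2500)
n(W) = -33 + 3*W² (n(W) = (W² + (2*W)*W) - 33 = (W² + 2*W²) - 33 = 3*W² - 33 = -33 + 3*W²)
F = -¼ (F = -5/4 + 1 = -¼ ≈ -0.25000)
k(y) = -¼ + y (k(y) = y - ¼ = -¼ + y)
n(14)*k(0) = (-33 + 3*14²)*(-¼ + 0) = (-33 + 3*196)*(-¼) = (-33 + 588)*(-¼) = 555*(-¼) = -555/4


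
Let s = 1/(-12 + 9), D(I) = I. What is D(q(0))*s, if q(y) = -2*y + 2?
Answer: -⅔ ≈ -0.66667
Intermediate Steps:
q(y) = 2 - 2*y
s = -⅓ (s = 1/(-3) = -⅓ ≈ -0.33333)
D(q(0))*s = (2 - 2*0)*(-⅓) = (2 + 0)*(-⅓) = 2*(-⅓) = -⅔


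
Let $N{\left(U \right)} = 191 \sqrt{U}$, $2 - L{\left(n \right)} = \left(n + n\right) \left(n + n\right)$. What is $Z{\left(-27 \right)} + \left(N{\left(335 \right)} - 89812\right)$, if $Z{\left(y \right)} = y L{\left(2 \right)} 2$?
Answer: $-89056 + 191 \sqrt{335} \approx -85560.0$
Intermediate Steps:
$L{\left(n \right)} = 2 - 4 n^{2}$ ($L{\left(n \right)} = 2 - \left(n + n\right) \left(n + n\right) = 2 - 2 n 2 n = 2 - 4 n^{2}$)
$Z{\left(y \right)} = - 28 y$ ($Z{\left(y \right)} = y \left(2 - 4 \cdot 2^{2}\right) 2 = y \left(2 - 16\right) 2 = y \left(-14\right) 2 = - 14 y 2 = - 28 y$)
$Z{\left(-27 \right)} + \left(N{\left(335 \right)} - 89812\right) = \left(-28\right) \left(-27\right) - \left(89812 - 191 \sqrt{335}\right) = 756 - \left(89812 - 191 \sqrt{335}\right) = -89056 + 191 \sqrt{335}$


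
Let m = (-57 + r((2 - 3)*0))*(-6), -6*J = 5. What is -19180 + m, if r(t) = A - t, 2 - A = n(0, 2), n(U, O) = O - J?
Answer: -18833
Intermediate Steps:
J = -⅚ (J = -⅙*5 = -⅚ ≈ -0.83333)
n(U, O) = ⅚ + O (n(U, O) = O - 1*(-⅚) = O + ⅚ = ⅚ + O)
A = -⅚ (A = 2 - (⅚ + 2) = 2 - 1*17/6 = 2 - 17/6 = -⅚ ≈ -0.83333)
r(t) = -⅚ - t
m = 347 (m = (-57 + (-⅚ - (2 - 3)*0))*(-6) = (-57 + (-⅚ - (-1)*0))*(-6) = (-57 + (-⅚ - 1*0))*(-6) = (-57 + (-⅚ + 0))*(-6) = (-57 - ⅚)*(-6) = -347/6*(-6) = 347)
-19180 + m = -19180 + 347 = -18833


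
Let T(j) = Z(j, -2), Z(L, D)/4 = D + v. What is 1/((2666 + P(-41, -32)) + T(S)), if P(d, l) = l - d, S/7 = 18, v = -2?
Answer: 1/2659 ≈ 0.00037608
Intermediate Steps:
S = 126 (S = 7*18 = 126)
Z(L, D) = -8 + 4*D (Z(L, D) = 4*(D - 2) = 4*(-2 + D) = -8 + 4*D)
T(j) = -16 (T(j) = -8 + 4*(-2) = -8 - 8 = -16)
1/((2666 + P(-41, -32)) + T(S)) = 1/((2666 + (-32 - 1*(-41))) - 16) = 1/((2666 + (-32 + 41)) - 16) = 1/((2666 + 9) - 16) = 1/(2675 - 16) = 1/2659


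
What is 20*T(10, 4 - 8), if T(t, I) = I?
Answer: -80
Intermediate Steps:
20*T(10, 4 - 8) = 20*(4 - 8) = 20*(-4) = -80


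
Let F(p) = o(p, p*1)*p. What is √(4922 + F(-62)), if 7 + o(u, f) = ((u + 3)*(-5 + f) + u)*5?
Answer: I*√1200854 ≈ 1095.8*I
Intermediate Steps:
o(u, f) = -7 + 5*u + 5*(-5 + f)*(3 + u) (o(u, f) = -7 + ((u + 3)*(-5 + f) + u)*5 = -7 + ((3 + u)*(-5 + f) + u)*5 = -7 + ((-5 + f)*(3 + u) + u)*5 = -7 + (u + (-5 + f)*(3 + u))*5 = -7 + (5*u + 5*(-5 + f)*(3 + u)) = -7 + 5*u + 5*(-5 + f)*(3 + u))
F(p) = p*(-82 - 5*p + 5*p²) (F(p) = (-82 - 20*p + 15*(p*1) + 5*(p*1)*p)*p = (-82 - 20*p + 15*p + 5*p*p)*p = (-82 - 20*p + 15*p + 5*p²)*p = (-82 - 5*p + 5*p²)*p = p*(-82 - 5*p + 5*p²))
√(4922 + F(-62)) = √(4922 - 62*(-82 - 5*(-62) + 5*(-62)²)) = √(4922 - 62*(-82 + 310 + 5*3844)) = √(4922 - 62*(-82 + 310 + 19220)) = √(4922 - 62*19448) = √(4922 - 1205776) = √(-1200854) = I*√1200854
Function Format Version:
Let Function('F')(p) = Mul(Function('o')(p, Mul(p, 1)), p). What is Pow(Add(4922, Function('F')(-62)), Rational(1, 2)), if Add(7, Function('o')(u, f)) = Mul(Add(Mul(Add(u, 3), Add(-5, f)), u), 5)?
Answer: Mul(I, Pow(1200854, Rational(1, 2))) ≈ Mul(1095.8, I)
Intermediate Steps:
Function('o')(u, f) = Add(-7, Mul(5, u), Mul(5, Add(-5, f), Add(3, u))) (Function('o')(u, f) = Add(-7, Mul(Add(Mul(Add(u, 3), Add(-5, f)), u), 5)) = Add(-7, Mul(Add(Mul(Add(3, u), Add(-5, f)), u), 5)) = Add(-7, Mul(Add(Mul(Add(-5, f), Add(3, u)), u), 5)) = Add(-7, Mul(Add(u, Mul(Add(-5, f), Add(3, u))), 5)) = Add(-7, Add(Mul(5, u), Mul(5, Add(-5, f), Add(3, u)))) = Add(-7, Mul(5, u), Mul(5, Add(-5, f), Add(3, u))))
Function('F')(p) = Mul(p, Add(-82, Mul(-5, p), Mul(5, Pow(p, 2)))) (Function('F')(p) = Mul(Add(-82, Mul(-20, p), Mul(15, Mul(p, 1)), Mul(5, Mul(p, 1), p)), p) = Mul(Add(-82, Mul(-20, p), Mul(15, p), Mul(5, p, p)), p) = Mul(Add(-82, Mul(-20, p), Mul(15, p), Mul(5, Pow(p, 2))), p) = Mul(Add(-82, Mul(-5, p), Mul(5, Pow(p, 2))), p) = Mul(p, Add(-82, Mul(-5, p), Mul(5, Pow(p, 2)))))
Pow(Add(4922, Function('F')(-62)), Rational(1, 2)) = Pow(Add(4922, Mul(-62, Add(-82, Mul(-5, -62), Mul(5, Pow(-62, 2))))), Rational(1, 2)) = Pow(Add(4922, Mul(-62, Add(-82, 310, Mul(5, 3844)))), Rational(1, 2)) = Pow(Add(4922, Mul(-62, Add(-82, 310, 19220))), Rational(1, 2)) = Pow(Add(4922, Mul(-62, 19448)), Rational(1, 2)) = Pow(Add(4922, -1205776), Rational(1, 2)) = Pow(-1200854, Rational(1, 2)) = Mul(I, Pow(1200854, Rational(1, 2)))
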